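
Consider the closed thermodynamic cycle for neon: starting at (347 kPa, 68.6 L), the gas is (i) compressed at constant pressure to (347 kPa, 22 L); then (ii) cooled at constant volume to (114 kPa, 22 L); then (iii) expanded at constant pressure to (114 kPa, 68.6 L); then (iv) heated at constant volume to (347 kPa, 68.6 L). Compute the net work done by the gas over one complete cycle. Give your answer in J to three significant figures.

W_net ≈ -10900 J

Constant-volume legs do no work.
W(i) = (347)(22 − 68.6) = -16170 J; W(iii) = (114)(68.6 − 22) = 5312 J.
W_net = -16170 + 5312 = -10858 J (the counter-clockwise enclosed area).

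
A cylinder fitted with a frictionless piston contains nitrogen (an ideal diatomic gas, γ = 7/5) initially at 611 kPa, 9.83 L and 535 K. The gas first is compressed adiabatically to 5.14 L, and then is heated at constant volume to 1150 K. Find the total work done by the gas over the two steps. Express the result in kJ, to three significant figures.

W_total ≈ -4.45 kJ

Step 1 (adiabatic): W = (P₁V₁ − P₂V₂)/(γ−1) = (6006 − 7785)/0.4 = -4446 J.
Step 2 (isochoric): W = 0 (constant volume).
W_total = -4446 + 0 = -4446 J.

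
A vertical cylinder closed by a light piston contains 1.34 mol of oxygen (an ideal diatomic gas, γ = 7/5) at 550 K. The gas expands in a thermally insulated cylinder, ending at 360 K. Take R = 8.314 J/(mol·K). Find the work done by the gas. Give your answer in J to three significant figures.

Adiabatic ⇒ Q = 0, so W_by = −ΔU = nCᵥ(T₁ − T₂).
Cᵥ = 5R/2 = 20.79 J/(mol·K).
W = (1.34)(20.79)(550 − 360) = 5292 J.

W ≈ 5290 J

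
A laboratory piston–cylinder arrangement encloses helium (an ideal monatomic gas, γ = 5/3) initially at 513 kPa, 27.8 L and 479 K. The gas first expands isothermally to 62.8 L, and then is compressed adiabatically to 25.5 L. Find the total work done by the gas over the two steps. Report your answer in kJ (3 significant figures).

Step 1 (isothermal): W = P₁V₁ ln(V₂/V₁) = (14261) ln(62.8/27.8) = 11622 J.
After step 1: P = 227.1 kPa, V = 62.8 L, T = 479 K.
Step 2 (adiabatic): W = (P₁V₁ − P₂V₂)/(γ−1) = (14261 − 26008)/0.667 = -17620 J.
W_total = 11622 − 17620 = -5998 J.

W_total ≈ -6.00 kJ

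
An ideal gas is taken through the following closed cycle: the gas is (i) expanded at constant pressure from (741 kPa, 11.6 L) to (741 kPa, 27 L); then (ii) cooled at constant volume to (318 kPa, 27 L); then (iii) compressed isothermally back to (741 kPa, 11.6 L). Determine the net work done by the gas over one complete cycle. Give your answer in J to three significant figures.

Leg (i): W = PΔV = (741)(27 − 11.6) = 11411 J.
Leg (ii): W = 0.
Leg (iii): W = PᵢVᵢ ln(V_f/Vᵢ) = (8586) ln(11.6/27) = -7254 J.
W_net = 11411 − 7254 = 4158 J.

W_net ≈ 4160 J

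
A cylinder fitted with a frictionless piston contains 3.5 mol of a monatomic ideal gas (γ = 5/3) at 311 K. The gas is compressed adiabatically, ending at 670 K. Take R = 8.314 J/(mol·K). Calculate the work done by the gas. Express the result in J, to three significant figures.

Adiabatic ⇒ Q = 0, so W_by = −ΔU = nCᵥ(T₁ − T₂).
Cᵥ = 3R/2 = 12.47 J/(mol·K).
W = (3.5)(12.47)(311 − 670) = -15670 J.

W ≈ -15700 J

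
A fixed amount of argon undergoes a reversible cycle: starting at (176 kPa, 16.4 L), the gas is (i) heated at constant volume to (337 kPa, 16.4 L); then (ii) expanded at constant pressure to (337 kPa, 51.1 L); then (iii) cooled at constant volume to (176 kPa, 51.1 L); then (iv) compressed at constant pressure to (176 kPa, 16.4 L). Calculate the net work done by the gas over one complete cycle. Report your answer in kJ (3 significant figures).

Constant-volume legs do no work.
W(ii) = (337)(51.1 − 16.4) = 11694 J; W(iv) = (176)(16.4 − 51.1) = -6107 J.
W_net = 11694 − 6107 = 5587 J (the clockwise enclosed area).

W_net ≈ 5.59 kJ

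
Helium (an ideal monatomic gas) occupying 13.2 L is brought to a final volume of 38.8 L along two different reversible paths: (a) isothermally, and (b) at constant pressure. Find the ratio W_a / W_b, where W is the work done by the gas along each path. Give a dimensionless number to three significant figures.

Path (a) isothermal: W = P₁V₁ ln(V₂/V₁) → W_a/(P₁V₁) = 1.078.
Path (b) isobaric: W = P₁(V₂ − V₁) → W_b/(P₁V₁) = 1.939.
W_a / W_b = 1.078 / 1.939 = 0.5559.

W_a / W_b ≈ 0.556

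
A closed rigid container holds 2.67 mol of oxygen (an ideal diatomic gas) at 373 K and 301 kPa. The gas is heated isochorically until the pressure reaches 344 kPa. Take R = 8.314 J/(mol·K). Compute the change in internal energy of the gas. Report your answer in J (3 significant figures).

ΔU ≈ 2960 J

Constant volume ⇒ W = 0, so Q = ΔU = nCᵥΔT with Cᵥ = 5R/2 = 20.79 J/(mol·K).
At constant V, T₂/T₁ = P₂/P₁ ⇒ ΔT = T₁(P₂/P₁ − 1) = 373·(344/301 − 1) = 53.29 K.
ΔU = (2.67)(20.79)(53.29) = 2957 J.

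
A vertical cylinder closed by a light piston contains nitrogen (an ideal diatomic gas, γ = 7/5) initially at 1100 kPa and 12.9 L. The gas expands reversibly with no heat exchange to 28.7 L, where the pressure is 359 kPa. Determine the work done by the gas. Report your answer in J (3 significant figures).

Adiabatic: W = (P₁V₁ − P₂V₂)/(γ − 1) with γ = 7/5.
P₁V₁ = 14190 J, P₂V₂ = 10303 J.
W = (14190 − 10303) / 0.4 = 9717 J.

W ≈ 9720 J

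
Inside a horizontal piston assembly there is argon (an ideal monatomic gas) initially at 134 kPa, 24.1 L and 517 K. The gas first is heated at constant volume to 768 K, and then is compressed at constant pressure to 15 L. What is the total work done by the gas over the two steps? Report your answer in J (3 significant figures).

Step 1 (isochoric): W = 0 (constant volume).
After step 1: P = 199.1 kPa (V unchanged).
Step 2 (isobaric): W = PΔV = (199.1 kPa)(15 − 24.1 L) = -1811 J.
W_total = 0 − 1811 = -1811 J.

W_total ≈ -1810 J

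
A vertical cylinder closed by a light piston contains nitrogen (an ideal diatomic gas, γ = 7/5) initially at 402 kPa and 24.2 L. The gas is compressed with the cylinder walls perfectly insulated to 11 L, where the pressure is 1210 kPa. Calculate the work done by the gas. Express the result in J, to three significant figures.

W ≈ -8950 J

Adiabatic: W = (P₁V₁ − P₂V₂)/(γ − 1) with γ = 7/5.
P₁V₁ = 9728 J, P₂V₂ = 13310 J.
W = (9728 − 13310) / 0.4 = -8954 J.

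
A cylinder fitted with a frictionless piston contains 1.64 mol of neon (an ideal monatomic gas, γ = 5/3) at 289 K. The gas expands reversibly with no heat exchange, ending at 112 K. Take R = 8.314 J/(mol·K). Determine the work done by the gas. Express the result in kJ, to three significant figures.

W ≈ 3.62 kJ

Adiabatic ⇒ Q = 0, so W_by = −ΔU = nCᵥ(T₁ − T₂).
Cᵥ = 3R/2 = 12.47 J/(mol·K).
W = (1.64)(12.47)(289 − 112) = 3620 J.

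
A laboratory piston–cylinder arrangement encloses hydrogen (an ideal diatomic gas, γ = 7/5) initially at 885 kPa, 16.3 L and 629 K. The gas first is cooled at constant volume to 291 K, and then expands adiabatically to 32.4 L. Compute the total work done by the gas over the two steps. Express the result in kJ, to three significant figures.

Step 1 (isochoric): W = 0 (constant volume).
After step 1: P = 409.4 kPa (V unchanged).
Step 2 (adiabatic): W = (P₁V₁ − P₂V₂)/(γ−1) = (6674 − 5070)/0.4 = 4009 J.
W_total = 0 + 4009 = 4009 J.

W_total ≈ 4.01 kJ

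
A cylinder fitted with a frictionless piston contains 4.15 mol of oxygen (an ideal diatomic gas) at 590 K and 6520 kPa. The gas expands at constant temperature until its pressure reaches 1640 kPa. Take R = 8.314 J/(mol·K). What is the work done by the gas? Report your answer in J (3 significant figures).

W ≈ 28100 J

Isothermal process: W = nRT ln(V₂/V₁) = nRT ln(P₁/P₂).
W = (4.15)(8.314)(590) × ln(6520/1640)
  = 20357 × ln(3.976) = 20357 × 1.38
W_by_gas = 28096 J.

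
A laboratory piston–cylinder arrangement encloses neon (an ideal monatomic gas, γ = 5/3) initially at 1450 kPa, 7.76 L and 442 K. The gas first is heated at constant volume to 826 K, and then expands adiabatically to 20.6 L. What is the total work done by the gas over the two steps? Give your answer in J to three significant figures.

Step 1 (isochoric): W = 0 (constant volume).
After step 1: P = 2710 kPa (V unchanged).
Step 2 (adiabatic): W = (P₁V₁ − P₂V₂)/(γ−1) = (21027 − 10968)/0.667 = 15090 J.
W_total = 0 + 15090 = 15090 J.

W_total ≈ 15100 J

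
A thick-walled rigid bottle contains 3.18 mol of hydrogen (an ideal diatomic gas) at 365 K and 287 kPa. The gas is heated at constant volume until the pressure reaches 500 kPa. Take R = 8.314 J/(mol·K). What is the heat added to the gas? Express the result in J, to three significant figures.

Q ≈ 17900 J

Constant volume ⇒ W = 0, so Q = ΔU = nCᵥΔT with Cᵥ = 5R/2 = 20.79 J/(mol·K).
At constant V, T₂/T₁ = P₂/P₁ ⇒ ΔT = T₁(P₂/P₁ − 1) = 365·(500/287 − 1) = 270.9 K.
ΔU = (3.18)(20.79)(270.9) = 17905 J.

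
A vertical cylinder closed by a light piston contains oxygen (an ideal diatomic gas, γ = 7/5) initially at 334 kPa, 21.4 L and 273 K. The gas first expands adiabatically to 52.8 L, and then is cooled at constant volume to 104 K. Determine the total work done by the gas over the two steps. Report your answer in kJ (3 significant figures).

W_total ≈ 5.42 kJ

Step 1 (adiabatic): W = (P₁V₁ − P₂V₂)/(γ−1) = (7148 − 4980)/0.4 = 5418 J.
Step 2 (isochoric): W = 0 (constant volume).
W_total = 5418 + 0 = 5418 J.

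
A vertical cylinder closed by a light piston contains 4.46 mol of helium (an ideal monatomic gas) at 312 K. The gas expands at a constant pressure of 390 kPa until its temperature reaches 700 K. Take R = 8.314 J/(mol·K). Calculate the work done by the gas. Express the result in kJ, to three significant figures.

W ≈ 14.4 kJ

Isobaric: W = P ΔV = nR ΔT.
W = (4.46)(8.314)(700 − 312) = 14387 J.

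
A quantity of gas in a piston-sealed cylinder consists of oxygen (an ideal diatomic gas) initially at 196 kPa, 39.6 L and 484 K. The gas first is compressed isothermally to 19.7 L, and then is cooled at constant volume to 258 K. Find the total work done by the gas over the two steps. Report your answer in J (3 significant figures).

Step 1 (isothermal): W = P₁V₁ ln(V₂/V₁) = (7762) ln(19.7/39.6) = -5419 J.
Step 2 (isochoric): W = 0 (constant volume).
W_total = -5419 + 0 = -5419 J.

W_total ≈ -5420 J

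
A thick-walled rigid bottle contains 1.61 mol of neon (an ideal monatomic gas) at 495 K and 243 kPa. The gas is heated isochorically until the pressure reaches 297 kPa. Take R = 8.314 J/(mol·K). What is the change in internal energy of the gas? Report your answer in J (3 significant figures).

ΔU ≈ 2210 J

Constant volume ⇒ W = 0, so Q = ΔU = nCᵥΔT with Cᵥ = 3R/2 = 12.47 J/(mol·K).
At constant V, T₂/T₁ = P₂/P₁ ⇒ ΔT = T₁(P₂/P₁ − 1) = 495·(297/243 − 1) = 110 K.
ΔU = (1.61)(12.47)(110) = 2209 J.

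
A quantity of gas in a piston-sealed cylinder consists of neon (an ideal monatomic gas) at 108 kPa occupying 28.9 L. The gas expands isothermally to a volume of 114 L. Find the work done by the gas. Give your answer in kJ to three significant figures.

Isothermal: W = nRT ln(V₂/V₁) = P₁V₁ ln(V₂/V₁).
P₁V₁ = (108 kPa)(28.9 L) = 3121 J.
W = 3121 × ln(114/28.9) = 3121 × 1.372
W_by_gas = 4283 J.

W ≈ 4.28 kJ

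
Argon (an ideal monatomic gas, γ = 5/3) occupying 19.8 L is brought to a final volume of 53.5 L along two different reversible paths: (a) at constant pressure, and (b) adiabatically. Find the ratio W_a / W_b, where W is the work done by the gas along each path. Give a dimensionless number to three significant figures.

W_a / W_b ≈ 2.34

Path (a) isobaric: W = P₁(V₂ − V₁) → W_a/(P₁V₁) = 1.702.
Path (b) adiabatic: W = P₁V₁(1 − (V₁/V₂)^(γ−1))/(γ−1) → W_b/(P₁V₁) = 0.7268.
W_a / W_b = 1.702 / 0.7268 = 2.342.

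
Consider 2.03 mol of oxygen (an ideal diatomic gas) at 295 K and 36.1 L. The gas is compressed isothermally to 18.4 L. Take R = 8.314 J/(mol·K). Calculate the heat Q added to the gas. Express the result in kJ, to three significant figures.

Isothermal ⇒ ΔU = 0, so Q = W = nRT ln(V₂/V₁).
Q = (2.03)(8.314)(295) ln(18.4/36.1) = 4979 × -0.6739 = -3355 J.

Q ≈ -3.36 kJ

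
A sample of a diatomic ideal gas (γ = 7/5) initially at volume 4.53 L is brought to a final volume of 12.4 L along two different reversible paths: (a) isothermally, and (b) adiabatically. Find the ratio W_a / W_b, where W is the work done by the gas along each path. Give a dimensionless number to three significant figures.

Path (a) isothermal: W = P₁V₁ ln(V₂/V₁) → W_a/(P₁V₁) = 1.007.
Path (b) adiabatic: W = P₁V₁(1 − (V₁/V₂)^(γ−1))/(γ−1) → W_b/(P₁V₁) = 0.8289.
W_a / W_b = 1.007 / 0.8289 = 1.215.

W_a / W_b ≈ 1.21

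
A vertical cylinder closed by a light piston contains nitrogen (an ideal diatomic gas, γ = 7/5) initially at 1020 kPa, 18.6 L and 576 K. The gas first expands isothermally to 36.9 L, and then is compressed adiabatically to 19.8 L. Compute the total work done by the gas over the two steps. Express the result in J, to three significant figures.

W_total ≈ -414 J

Step 1 (isothermal): W = P₁V₁ ln(V₂/V₁) = (18972) ln(36.9/18.6) = 12997 J.
After step 1: P = 514.1 kPa, V = 36.9 L, T = 576 K.
Step 2 (adiabatic): W = (P₁V₁ − P₂V₂)/(γ−1) = (18972 − 24336)/0.4 = -13411 J.
W_total = 12997 − 13411 = -414.4 J.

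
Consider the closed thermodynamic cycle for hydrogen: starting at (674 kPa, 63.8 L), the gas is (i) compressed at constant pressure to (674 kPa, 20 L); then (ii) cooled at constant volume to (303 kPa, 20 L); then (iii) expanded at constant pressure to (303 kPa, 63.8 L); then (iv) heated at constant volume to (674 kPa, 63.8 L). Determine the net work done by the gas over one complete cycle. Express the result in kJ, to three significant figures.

Constant-volume legs do no work.
W(i) = (674)(20 − 63.8) = -29521 J; W(iii) = (303)(63.8 − 20) = 13271 J.
W_net = -29521 + 13271 = -16250 J (the counter-clockwise enclosed area).

W_net ≈ -16.2 kJ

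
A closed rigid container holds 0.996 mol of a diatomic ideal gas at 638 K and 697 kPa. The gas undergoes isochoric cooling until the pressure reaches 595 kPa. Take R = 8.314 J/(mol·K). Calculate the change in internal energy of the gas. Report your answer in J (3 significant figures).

ΔU ≈ -1930 J

Constant volume ⇒ W = 0, so Q = ΔU = nCᵥΔT with Cᵥ = 5R/2 = 20.79 J/(mol·K).
At constant V, T₂/T₁ = P₂/P₁ ⇒ ΔT = T₁(P₂/P₁ − 1) = 638·(595/697 − 1) = -93.37 K.
ΔU = (0.996)(20.79)(-93.37) = -1933 J.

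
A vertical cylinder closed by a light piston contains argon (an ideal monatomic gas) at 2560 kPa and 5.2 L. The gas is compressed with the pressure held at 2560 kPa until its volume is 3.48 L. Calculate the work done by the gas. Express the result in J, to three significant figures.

Isobaric: W = P ΔV.
W = (2560 kPa)(3.48 − 5.2 L) = (2560)(-1.72) = -4403 J.

W ≈ -4400 J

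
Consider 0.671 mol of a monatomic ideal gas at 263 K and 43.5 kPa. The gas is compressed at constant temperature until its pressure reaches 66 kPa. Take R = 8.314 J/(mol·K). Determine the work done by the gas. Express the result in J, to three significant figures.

W ≈ -612 J

Isothermal process: W = nRT ln(V₂/V₁) = nRT ln(P₁/P₂).
W = (0.671)(8.314)(263) × ln(43.5/66)
  = 1467 × ln(0.6591) = 1467 × -0.4169
W_by_gas = -611.7 J.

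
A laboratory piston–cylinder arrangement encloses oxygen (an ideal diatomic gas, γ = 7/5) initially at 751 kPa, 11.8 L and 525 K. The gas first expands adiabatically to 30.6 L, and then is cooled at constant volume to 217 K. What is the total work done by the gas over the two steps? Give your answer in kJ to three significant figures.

Step 1 (adiabatic): W = (P₁V₁ − P₂V₂)/(γ−1) = (8862 − 6053)/0.4 = 7021 J.
Step 2 (isochoric): W = 0 (constant volume).
W_total = 7021 + 0 = 7021 J.

W_total ≈ 7.02 kJ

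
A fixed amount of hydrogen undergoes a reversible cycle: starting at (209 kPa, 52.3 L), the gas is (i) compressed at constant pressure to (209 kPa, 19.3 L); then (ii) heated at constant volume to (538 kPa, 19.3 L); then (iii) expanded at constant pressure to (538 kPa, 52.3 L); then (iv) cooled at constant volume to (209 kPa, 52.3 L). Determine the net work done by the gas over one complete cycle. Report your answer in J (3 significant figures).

W_net ≈ 10900 J

Constant-volume legs do no work.
W(i) = (209)(19.3 − 52.3) = -6897 J; W(iii) = (538)(52.3 − 19.3) = 17754 J.
W_net = -6897 + 17754 = 10857 J (the clockwise enclosed area).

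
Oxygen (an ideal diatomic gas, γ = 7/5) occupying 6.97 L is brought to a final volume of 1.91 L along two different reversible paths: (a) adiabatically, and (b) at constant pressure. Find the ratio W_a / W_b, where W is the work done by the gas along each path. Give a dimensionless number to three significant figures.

Path (a) adiabatic: W = P₁V₁(1 − (V₁/V₂)^(γ−1))/(γ−1) → W_a/(P₁V₁) = -1.696.
Path (b) isobaric: W = P₁(V₂ − V₁) → W_b/(P₁V₁) = -0.726.
W_a / W_b = -1.696 / -0.726 = 2.336.

W_a / W_b ≈ 2.34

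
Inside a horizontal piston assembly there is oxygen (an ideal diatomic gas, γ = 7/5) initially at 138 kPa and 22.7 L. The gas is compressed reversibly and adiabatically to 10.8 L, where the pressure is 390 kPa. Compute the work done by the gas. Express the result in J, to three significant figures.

Adiabatic: W = (P₁V₁ − P₂V₂)/(γ − 1) with γ = 7/5.
P₁V₁ = 3133 J, P₂V₂ = 4212 J.
W = (3133 − 4212) / 0.4 = -2699 J.

W ≈ -2700 J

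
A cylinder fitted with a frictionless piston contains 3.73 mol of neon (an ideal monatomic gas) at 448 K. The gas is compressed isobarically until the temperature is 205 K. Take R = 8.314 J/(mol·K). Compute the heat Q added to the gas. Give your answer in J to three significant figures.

Isobaric: W = nRΔT = (3.73)(8.314)(-243) = -7536 J.
ΔU = nCᵥΔT with Cᵥ = 3R/2: ΔU = (3.73)(12.47)(-243) = -11304 J.
Q = ΔU + W = -11304 − 7536 = -18839 J.

Q ≈ -18800 J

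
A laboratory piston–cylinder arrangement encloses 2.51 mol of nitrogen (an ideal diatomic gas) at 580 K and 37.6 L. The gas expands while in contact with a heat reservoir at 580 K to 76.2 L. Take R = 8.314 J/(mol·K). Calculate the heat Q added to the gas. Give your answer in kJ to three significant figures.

Q ≈ 8.55 kJ

Isothermal ⇒ ΔU = 0, so Q = W = nRT ln(V₂/V₁).
Q = (2.51)(8.314)(580) ln(76.2/37.6) = 12104 × 0.7064 = 8549 J.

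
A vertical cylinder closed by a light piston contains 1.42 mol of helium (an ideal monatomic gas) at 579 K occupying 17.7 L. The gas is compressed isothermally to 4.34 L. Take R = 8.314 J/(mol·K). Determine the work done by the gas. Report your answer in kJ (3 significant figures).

W ≈ -9.61 kJ

Isothermal: W = nRT ln(V₂/V₁).
W = (1.42)(8.314)(579) × ln(4.34/17.7)
  = 6836 × -1.406
W_by_gas = -9609 J.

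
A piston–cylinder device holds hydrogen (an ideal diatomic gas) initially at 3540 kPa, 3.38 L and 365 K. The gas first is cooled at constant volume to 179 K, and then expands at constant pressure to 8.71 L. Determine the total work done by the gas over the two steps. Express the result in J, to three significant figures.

Step 1 (isochoric): W = 0 (constant volume).
After step 1: P = 1736 kPa (V unchanged).
Step 2 (isobaric): W = PΔV = (1736 kPa)(8.71 − 3.38 L) = 9253 J.
W_total = 0 + 9253 = 9253 J.

W_total ≈ 9250 J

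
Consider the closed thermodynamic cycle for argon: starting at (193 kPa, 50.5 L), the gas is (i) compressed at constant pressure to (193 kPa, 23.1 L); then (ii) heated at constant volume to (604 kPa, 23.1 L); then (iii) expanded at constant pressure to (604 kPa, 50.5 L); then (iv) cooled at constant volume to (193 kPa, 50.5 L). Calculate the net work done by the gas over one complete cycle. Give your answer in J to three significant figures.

W_net ≈ 11300 J

Constant-volume legs do no work.
W(i) = (193)(23.1 − 50.5) = -5288 J; W(iii) = (604)(50.5 − 23.1) = 16550 J.
W_net = -5288 + 16550 = 11261 J (the clockwise enclosed area).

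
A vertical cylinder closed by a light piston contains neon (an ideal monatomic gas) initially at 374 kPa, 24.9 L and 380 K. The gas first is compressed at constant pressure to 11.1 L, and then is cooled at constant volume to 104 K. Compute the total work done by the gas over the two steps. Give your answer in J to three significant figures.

W_total ≈ -5160 J

Step 1 (isobaric): W = PΔV = (374 kPa)(11.1 − 24.9 L) = -5161 J.
Step 2 (isochoric): W = 0 (constant volume).
W_total = -5161 + 0 = -5161 J.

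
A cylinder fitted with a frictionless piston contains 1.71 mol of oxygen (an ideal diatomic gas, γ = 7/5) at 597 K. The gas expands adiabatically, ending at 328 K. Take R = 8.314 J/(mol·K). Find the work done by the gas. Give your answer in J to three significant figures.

Adiabatic ⇒ Q = 0, so W_by = −ΔU = nCᵥ(T₁ − T₂).
Cᵥ = 5R/2 = 20.79 J/(mol·K).
W = (1.71)(20.79)(597 − 328) = 9561 J.

W ≈ 9560 J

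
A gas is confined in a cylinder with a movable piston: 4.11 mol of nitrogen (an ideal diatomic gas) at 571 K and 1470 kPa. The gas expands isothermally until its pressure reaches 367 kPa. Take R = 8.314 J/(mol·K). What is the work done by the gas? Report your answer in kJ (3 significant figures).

W ≈ 27.1 kJ

Isothermal process: W = nRT ln(V₂/V₁) = nRT ln(P₁/P₂).
W = (4.11)(8.314)(571) × ln(1470/367)
  = 19511 × ln(4.005) = 19511 × 1.388
W_by_gas = 27075 J.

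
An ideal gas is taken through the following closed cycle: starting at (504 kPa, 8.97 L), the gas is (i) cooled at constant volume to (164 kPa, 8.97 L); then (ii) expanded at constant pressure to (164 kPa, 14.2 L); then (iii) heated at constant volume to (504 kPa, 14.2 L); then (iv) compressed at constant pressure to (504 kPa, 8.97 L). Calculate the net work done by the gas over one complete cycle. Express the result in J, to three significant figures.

Constant-volume legs do no work.
W(ii) = (164)(14.2 − 8.97) = 857.7 J; W(iv) = (504)(8.97 − 14.2) = -2636 J.
W_net = 857.7 − 2636 = -1778 J (the counter-clockwise enclosed area).

W_net ≈ -1780 J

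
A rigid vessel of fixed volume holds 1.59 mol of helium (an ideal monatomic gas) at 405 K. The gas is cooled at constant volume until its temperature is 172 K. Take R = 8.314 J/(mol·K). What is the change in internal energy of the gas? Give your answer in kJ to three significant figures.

ΔU ≈ -4.62 kJ

Constant volume ⇒ W = 0, so Q = ΔU = nCᵥΔT with Cᵥ = 3R/2 = 12.47 J/(mol·K).
ΔU = (1.59)(12.47)(172 − 405) = -4620 J.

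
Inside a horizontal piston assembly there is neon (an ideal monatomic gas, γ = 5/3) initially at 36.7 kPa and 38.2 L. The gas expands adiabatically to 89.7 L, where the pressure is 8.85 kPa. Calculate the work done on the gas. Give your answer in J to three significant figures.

Adiabatic: W = (P₁V₁ − P₂V₂)/(γ − 1) with γ = 5/3.
P₁V₁ = 1402 J, P₂V₂ = 793.8 J.
W = (1402 − 793.8) / 0.6667 = 912.1 J.
Work on gas = −W_by = -912.1 J.

W ≈ -912 J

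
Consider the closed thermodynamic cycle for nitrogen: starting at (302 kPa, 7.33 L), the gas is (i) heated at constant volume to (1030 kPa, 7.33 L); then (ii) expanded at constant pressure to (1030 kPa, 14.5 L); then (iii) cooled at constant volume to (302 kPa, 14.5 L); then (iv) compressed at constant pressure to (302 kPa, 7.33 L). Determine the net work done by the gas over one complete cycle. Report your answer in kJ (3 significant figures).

W_net ≈ 5.22 kJ

Constant-volume legs do no work.
W(ii) = (1030)(14.5 − 7.33) = 7385 J; W(iv) = (302)(7.33 − 14.5) = -2165 J.
W_net = 7385 − 2165 = 5220 J (the clockwise enclosed area).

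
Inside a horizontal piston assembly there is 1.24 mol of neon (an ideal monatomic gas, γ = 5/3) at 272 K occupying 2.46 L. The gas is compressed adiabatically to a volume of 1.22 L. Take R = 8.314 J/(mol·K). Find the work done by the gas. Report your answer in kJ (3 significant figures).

Adiabatic: TV^(γ−1) = const with γ = 5/3.
T₂ = T₁ (V₁/V₂)^(γ−1) = 272 × (2.46/1.22)^0.667 = 272 × 1.596 = 434.1 K.
W_by = nCᵥ(T₁ − T₂) = (1.24)(12.47)(272 − 434.1) = -2507 J.

W ≈ -2.51 kJ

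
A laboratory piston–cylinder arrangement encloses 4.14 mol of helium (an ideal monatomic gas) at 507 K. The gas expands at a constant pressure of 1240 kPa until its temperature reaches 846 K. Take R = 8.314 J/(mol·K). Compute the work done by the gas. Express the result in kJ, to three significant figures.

W ≈ 11.7 kJ

Isobaric: W = P ΔV = nR ΔT.
W = (4.14)(8.314)(846 − 507) = 11668 J.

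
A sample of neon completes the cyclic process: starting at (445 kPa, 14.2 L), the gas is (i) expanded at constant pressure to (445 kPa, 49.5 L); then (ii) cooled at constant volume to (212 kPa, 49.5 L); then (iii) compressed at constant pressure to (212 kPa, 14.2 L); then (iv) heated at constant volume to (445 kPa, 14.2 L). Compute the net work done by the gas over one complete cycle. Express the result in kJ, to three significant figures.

Constant-volume legs do no work.
W(i) = (445)(49.5 − 14.2) = 15708 J; W(iii) = (212)(14.2 − 49.5) = -7484 J.
W_net = 15708 − 7484 = 8225 J (the clockwise enclosed area).

W_net ≈ 8.22 kJ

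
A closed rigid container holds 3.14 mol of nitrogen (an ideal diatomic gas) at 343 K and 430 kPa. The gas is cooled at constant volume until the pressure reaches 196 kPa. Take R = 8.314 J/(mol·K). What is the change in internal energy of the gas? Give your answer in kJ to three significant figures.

Constant volume ⇒ W = 0, so Q = ΔU = nCᵥΔT with Cᵥ = 5R/2 = 20.79 J/(mol·K).
At constant V, T₂/T₁ = P₂/P₁ ⇒ ΔT = T₁(P₂/P₁ − 1) = 343·(196/430 − 1) = -186.7 K.
ΔU = (3.14)(20.79)(-186.7) = -12182 J.

ΔU ≈ -12.2 kJ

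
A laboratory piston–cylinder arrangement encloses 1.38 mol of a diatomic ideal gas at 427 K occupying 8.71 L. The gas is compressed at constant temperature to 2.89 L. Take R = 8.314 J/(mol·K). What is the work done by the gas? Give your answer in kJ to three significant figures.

W ≈ -5.40 kJ

Isothermal: W = nRT ln(V₂/V₁).
W = (1.38)(8.314)(427) × ln(2.89/8.71)
  = 4899 × -1.103
W_by_gas = -5405 J.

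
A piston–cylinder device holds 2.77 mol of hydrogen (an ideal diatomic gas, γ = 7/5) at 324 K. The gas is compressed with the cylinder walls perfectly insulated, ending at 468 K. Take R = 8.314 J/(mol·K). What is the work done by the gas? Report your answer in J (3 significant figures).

W ≈ -8290 J

Adiabatic ⇒ Q = 0, so W_by = −ΔU = nCᵥ(T₁ − T₂).
Cᵥ = 5R/2 = 20.79 J/(mol·K).
W = (2.77)(20.79)(324 − 468) = -8291 J.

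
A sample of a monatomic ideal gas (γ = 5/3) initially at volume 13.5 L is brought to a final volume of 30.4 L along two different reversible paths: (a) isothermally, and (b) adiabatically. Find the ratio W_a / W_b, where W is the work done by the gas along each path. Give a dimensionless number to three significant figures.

Path (a) isothermal: W = P₁V₁ ln(V₂/V₁) → W_a/(P₁V₁) = 0.8118.
Path (b) adiabatic: W = P₁V₁(1 − (V₁/V₂)^(γ−1))/(γ−1) → W_b/(P₁V₁) = 0.6269.
W_a / W_b = 0.8118 / 0.6269 = 1.295.

W_a / W_b ≈ 1.29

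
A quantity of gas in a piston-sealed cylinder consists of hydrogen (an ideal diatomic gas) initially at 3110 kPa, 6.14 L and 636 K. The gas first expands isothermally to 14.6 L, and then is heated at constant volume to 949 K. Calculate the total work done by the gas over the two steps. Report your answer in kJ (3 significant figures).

W_total ≈ 16.5 kJ

Step 1 (isothermal): W = P₁V₁ ln(V₂/V₁) = (19095) ln(14.6/6.14) = 16540 J.
Step 2 (isochoric): W = 0 (constant volume).
W_total = 16540 + 0 = 16540 J.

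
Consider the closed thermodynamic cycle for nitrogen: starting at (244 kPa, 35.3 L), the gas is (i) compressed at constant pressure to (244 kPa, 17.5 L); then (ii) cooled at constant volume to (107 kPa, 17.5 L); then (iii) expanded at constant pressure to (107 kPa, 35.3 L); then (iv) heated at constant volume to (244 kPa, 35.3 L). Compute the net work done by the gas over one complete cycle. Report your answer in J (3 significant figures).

W_net ≈ -2440 J

Constant-volume legs do no work.
W(i) = (244)(17.5 − 35.3) = -4343 J; W(iii) = (107)(35.3 − 17.5) = 1905 J.
W_net = -4343 + 1905 = -2439 J (the counter-clockwise enclosed area).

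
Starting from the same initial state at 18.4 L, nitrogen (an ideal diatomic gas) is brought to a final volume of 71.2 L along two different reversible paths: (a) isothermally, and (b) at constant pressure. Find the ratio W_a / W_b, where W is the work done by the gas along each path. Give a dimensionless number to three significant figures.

W_a / W_b ≈ 0.472

Path (a) isothermal: W = P₁V₁ ln(V₂/V₁) → W_a/(P₁V₁) = 1.353.
Path (b) isobaric: W = P₁(V₂ − V₁) → W_b/(P₁V₁) = 2.87.
W_a / W_b = 1.353 / 2.87 = 0.4715.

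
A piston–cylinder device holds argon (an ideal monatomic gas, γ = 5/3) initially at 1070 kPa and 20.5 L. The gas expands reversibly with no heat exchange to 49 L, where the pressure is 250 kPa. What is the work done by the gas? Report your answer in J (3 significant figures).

Adiabatic: W = (P₁V₁ − P₂V₂)/(γ − 1) with γ = 5/3.
P₁V₁ = 21935 J, P₂V₂ = 12250 J.
W = (21935 − 12250) / 0.6667 = 14527 J.

W ≈ 14500 J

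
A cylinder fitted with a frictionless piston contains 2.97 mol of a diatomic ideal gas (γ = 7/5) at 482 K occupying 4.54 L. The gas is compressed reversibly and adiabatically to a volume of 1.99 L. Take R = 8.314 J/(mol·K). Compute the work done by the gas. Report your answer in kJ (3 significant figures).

W ≈ -11.6 kJ

Adiabatic: TV^(γ−1) = const with γ = 7/5.
T₂ = T₁ (V₁/V₂)^(γ−1) = 482 × (4.54/1.99)^0.4 = 482 × 1.391 = 670.4 K.
W_by = nCᵥ(T₁ − T₂) = (2.97)(20.79)(482 − 670.4) = -11630 J.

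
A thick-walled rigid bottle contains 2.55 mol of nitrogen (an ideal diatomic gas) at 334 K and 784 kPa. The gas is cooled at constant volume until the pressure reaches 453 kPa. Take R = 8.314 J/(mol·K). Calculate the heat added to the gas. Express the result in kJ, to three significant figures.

Q ≈ -7.47 kJ

Constant volume ⇒ W = 0, so Q = ΔU = nCᵥΔT with Cᵥ = 5R/2 = 20.79 J/(mol·K).
At constant V, T₂/T₁ = P₂/P₁ ⇒ ΔT = T₁(P₂/P₁ − 1) = 334·(453/784 − 1) = -141 K.
ΔU = (2.55)(20.79)(-141) = -7474 J.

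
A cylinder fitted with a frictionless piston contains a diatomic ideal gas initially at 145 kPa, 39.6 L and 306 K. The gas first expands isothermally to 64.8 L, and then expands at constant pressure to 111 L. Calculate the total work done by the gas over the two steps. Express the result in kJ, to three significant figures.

Step 1 (isothermal): W = P₁V₁ ln(V₂/V₁) = (5742) ln(64.8/39.6) = 2828 J.
After step 1: P = 88.61 kPa, V = 64.8 L, T = 306 K.
Step 2 (isobaric): W = PΔV = (88.61 kPa)(111 − 64.8 L) = 4094 J.
W_total = 2828 + 4094 = 6922 J.

W_total ≈ 6.92 kJ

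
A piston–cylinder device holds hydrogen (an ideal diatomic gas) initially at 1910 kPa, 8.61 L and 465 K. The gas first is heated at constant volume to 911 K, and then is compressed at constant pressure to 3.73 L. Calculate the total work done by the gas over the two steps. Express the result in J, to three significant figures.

W_total ≈ -18300 J

Step 1 (isochoric): W = 0 (constant volume).
After step 1: P = 3742 kPa (V unchanged).
Step 2 (isobaric): W = PΔV = (3742 kPa)(3.73 − 8.61 L) = -18261 J.
W_total = 0 − 18261 = -18261 J.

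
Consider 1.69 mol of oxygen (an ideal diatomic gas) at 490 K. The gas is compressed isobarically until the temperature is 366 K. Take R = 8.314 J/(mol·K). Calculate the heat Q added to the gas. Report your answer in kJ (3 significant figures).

Q ≈ -6.10 kJ

Isobaric: W = nRΔT = (1.69)(8.314)(-124) = -1742 J.
ΔU = nCᵥΔT with Cᵥ = 5R/2: ΔU = (1.69)(20.79)(-124) = -4356 J.
Q = ΔU + W = -4356 − 1742 = -6098 J.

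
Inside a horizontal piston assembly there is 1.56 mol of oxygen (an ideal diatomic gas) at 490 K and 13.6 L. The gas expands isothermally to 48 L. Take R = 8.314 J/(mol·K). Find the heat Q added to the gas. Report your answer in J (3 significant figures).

Isothermal ⇒ ΔU = 0, so Q = W = nRT ln(V₂/V₁).
Q = (1.56)(8.314)(490) ln(48/13.6) = 6355 × 1.261 = 8015 J.

Q ≈ 8010 J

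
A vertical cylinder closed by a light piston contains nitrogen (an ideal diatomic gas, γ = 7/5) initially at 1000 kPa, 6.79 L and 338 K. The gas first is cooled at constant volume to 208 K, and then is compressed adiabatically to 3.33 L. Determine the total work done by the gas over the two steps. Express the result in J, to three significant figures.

Step 1 (isochoric): W = 0 (constant volume).
After step 1: P = 615.4 kPa (V unchanged).
Step 2 (adiabatic): W = (P₁V₁ − P₂V₂)/(γ−1) = (4178 − 5556)/0.4 = -3445 J.
W_total = 0 − 3445 = -3445 J.

W_total ≈ -3440 J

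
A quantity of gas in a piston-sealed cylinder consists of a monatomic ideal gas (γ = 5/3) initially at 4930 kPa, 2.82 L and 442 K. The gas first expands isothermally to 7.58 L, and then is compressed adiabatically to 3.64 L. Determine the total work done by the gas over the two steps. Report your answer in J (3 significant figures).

W_total ≈ 594 J

Step 1 (isothermal): W = P₁V₁ ln(V₂/V₁) = (13903) ln(7.58/2.82) = 13747 J.
After step 1: P = 1834 kPa, V = 7.58 L, T = 442 K.
Step 2 (adiabatic): W = (P₁V₁ − P₂V₂)/(γ−1) = (13903 − 22671)/0.667 = -13153 J.
W_total = 13747 − 13153 = 593.7 J.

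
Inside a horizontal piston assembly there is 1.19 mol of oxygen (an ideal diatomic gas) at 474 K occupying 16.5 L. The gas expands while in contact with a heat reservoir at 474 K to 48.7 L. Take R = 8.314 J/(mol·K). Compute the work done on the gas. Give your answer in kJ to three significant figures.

W ≈ -5.08 kJ

Isothermal: W = nRT ln(V₂/V₁).
W = (1.19)(8.314)(474) × ln(48.7/16.5)
  = 4690 × 1.082
W_by_gas = 5076 J; work on gas = −W_by = -5076 J.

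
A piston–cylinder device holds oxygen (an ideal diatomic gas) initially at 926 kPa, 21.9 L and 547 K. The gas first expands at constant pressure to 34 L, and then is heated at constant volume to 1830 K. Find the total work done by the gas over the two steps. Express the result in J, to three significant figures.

W_total ≈ 11200 J

Step 1 (isobaric): W = PΔV = (926 kPa)(34 − 21.9 L) = 11205 J.
Step 2 (isochoric): W = 0 (constant volume).
W_total = 11205 + 0 = 11205 J.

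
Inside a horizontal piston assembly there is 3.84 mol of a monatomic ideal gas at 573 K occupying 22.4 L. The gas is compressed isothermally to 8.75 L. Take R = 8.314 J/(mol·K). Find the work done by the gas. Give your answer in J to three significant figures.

Isothermal: W = nRT ln(V₂/V₁).
W = (3.84)(8.314)(573) × ln(8.75/22.4)
  = 18293 × -0.94
W_by_gas = -17196 J.

W ≈ -17200 J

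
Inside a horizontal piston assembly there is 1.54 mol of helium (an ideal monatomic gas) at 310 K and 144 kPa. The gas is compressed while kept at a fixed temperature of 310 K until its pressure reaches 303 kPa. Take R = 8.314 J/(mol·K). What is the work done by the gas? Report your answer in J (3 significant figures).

W ≈ -2950 J

Isothermal process: W = nRT ln(V₂/V₁) = nRT ln(P₁/P₂).
W = (1.54)(8.314)(310) × ln(144/303)
  = 3969 × ln(0.4752) = 3969 × -0.7439
W_by_gas = -2953 J.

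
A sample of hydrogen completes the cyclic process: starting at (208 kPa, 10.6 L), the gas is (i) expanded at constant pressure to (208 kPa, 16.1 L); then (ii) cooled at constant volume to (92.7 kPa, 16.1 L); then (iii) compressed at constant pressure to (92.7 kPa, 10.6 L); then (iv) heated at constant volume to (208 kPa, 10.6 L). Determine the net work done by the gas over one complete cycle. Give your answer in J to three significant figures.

W_net ≈ 634 J

Constant-volume legs do no work.
W(i) = (208)(16.1 − 10.6) = 1144 J; W(iii) = (92.7)(10.6 − 16.1) = -509.9 J.
W_net = 1144 − 509.9 = 634.2 J (the clockwise enclosed area).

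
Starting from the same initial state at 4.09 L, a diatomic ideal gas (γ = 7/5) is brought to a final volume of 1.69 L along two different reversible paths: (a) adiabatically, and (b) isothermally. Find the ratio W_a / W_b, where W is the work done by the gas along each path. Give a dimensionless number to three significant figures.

Path (a) adiabatic: W = P₁V₁(1 − (V₁/V₂)^(γ−1))/(γ−1) → W_a/(P₁V₁) = -1.06.
Path (b) isothermal: W = P₁V₁ ln(V₂/V₁) → W_b/(P₁V₁) = -0.8838.
W_a / W_b = -1.06 / -0.8838 = 1.2.

W_a / W_b ≈ 1.20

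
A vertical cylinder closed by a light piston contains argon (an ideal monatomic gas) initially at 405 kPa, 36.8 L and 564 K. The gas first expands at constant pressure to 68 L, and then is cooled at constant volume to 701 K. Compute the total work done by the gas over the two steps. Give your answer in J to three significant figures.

Step 1 (isobaric): W = PΔV = (405 kPa)(68 − 36.8 L) = 12636 J.
Step 2 (isochoric): W = 0 (constant volume).
W_total = 12636 + 0 = 12636 J.

W_total ≈ 12600 J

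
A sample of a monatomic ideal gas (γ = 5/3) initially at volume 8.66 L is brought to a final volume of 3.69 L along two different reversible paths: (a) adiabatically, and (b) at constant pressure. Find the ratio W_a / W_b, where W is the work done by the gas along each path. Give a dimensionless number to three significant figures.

W_a / W_b ≈ 2.00

Path (a) adiabatic: W = P₁V₁(1 − (V₁/V₂)^(γ−1))/(γ−1) → W_a/(P₁V₁) = -1.149.
Path (b) isobaric: W = P₁(V₂ − V₁) → W_b/(P₁V₁) = -0.5739.
W_a / W_b = -1.149 / -0.5739 = 2.002.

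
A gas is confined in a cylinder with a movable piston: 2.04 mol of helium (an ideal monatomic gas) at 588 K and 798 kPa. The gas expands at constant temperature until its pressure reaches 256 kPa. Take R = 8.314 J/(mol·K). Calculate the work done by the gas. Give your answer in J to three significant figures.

W ≈ 11300 J

Isothermal process: W = nRT ln(V₂/V₁) = nRT ln(P₁/P₂).
W = (2.04)(8.314)(588) × ln(798/256)
  = 9973 × ln(3.117) = 9973 × 1.137
W_by_gas = 11338 J.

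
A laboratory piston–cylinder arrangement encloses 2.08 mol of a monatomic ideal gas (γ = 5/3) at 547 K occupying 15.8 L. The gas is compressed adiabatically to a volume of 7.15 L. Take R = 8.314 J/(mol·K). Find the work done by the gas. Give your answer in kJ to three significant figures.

W ≈ -9.88 kJ

Adiabatic: TV^(γ−1) = const with γ = 5/3.
T₂ = T₁ (V₁/V₂)^(γ−1) = 547 × (15.8/7.15)^0.667 = 547 × 1.697 = 928 K.
W_by = nCᵥ(T₁ − T₂) = (2.08)(12.47)(547 − 928) = -9883 J.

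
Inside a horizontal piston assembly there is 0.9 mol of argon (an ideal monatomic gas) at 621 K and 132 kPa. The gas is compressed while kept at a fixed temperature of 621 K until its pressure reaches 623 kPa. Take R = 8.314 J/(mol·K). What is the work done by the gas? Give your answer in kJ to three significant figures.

W ≈ -7.21 kJ

Isothermal process: W = nRT ln(V₂/V₁) = nRT ln(P₁/P₂).
W = (0.9)(8.314)(621) × ln(132/623)
  = 4647 × ln(0.2119) = 4647 × -1.552
W_by_gas = -7210 J.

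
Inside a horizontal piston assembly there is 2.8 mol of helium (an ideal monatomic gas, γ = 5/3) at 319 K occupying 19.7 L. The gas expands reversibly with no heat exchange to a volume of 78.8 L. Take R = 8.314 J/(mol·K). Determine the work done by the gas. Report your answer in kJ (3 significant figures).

Adiabatic: TV^(γ−1) = const with γ = 5/3.
T₂ = T₁ (V₁/V₂)^(γ−1) = 319 × (19.7/78.8)^0.667 = 319 × 0.3969 = 126.6 K.
W_by = nCᵥ(T₁ − T₂) = (2.8)(12.47)(319 − 126.6) = 6719 J.

W ≈ 6.72 kJ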